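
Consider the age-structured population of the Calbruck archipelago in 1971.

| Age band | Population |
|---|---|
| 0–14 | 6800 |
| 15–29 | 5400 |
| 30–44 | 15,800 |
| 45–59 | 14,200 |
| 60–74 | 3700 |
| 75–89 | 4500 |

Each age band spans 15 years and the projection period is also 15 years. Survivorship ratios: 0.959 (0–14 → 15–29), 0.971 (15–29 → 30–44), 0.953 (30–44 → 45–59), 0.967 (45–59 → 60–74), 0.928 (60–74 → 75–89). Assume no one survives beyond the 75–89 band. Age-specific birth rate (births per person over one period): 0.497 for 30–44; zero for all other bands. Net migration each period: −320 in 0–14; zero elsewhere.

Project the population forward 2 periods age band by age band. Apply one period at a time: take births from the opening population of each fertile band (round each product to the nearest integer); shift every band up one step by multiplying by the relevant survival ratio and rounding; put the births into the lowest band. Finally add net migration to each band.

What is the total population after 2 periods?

Period 1.
Births: 15800 × 0.497 = 7853
15–29: 6800 × 0.959 = 6521
30–44: 5400 × 0.971 = 5243
45–59: 15800 × 0.953 = 15057
60–74: 14200 × 0.967 = 13731
75–89: 3700 × 0.928 = 3434
Net migration: 0–14 − 320 → 7533
Giving 7533 / 6521 / 5243 / 15057 / 13731 / 3434.
Period 2.
Births: 5243 × 0.497 = 2606
15–29: 7533 × 0.959 = 7224
30–44: 6521 × 0.971 = 6332
45–59: 5243 × 0.953 = 4997
60–74: 15057 × 0.967 = 14560
75–89: 13731 × 0.928 = 12742
Net migration: 0–14 − 320 → 2286
Giving 2286 / 7224 / 6332 / 4997 / 14560 / 12742.
Total after period 2: 2286 + 7224 + 6332 + 4997 + 14560 + 12742 = 48141

48141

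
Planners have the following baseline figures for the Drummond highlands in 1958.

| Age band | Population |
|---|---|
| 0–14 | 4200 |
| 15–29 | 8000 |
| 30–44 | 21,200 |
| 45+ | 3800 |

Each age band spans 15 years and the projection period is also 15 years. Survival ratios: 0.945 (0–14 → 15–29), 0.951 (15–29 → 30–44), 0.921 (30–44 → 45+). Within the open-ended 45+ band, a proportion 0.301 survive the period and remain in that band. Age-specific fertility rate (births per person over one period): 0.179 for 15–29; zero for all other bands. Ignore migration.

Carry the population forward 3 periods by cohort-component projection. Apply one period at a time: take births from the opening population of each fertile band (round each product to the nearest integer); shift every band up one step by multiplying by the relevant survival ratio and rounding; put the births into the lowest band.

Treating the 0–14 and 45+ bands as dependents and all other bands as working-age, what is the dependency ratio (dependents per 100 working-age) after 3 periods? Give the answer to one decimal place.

393.3

— Period 1 —
Births: 8000 × 0.179 = 1432
15–29: 4200 × 0.945 = 3969
30–44: 8000 × 0.951 = 7608
45+: 21200 × 0.921 + 3800 × 0.301 = 19525 + 1144 = 20669
End of period: [1432, 3969, 7608, 20669]
— Period 2 —
Births: 3969 × 0.179 = 710
15–29: 1432 × 0.945 = 1353
30–44: 3969 × 0.951 = 3775
45+: 7608 × 0.921 + 20669 × 0.301 = 7007 + 6221 = 13228
End of period: [710, 1353, 3775, 13228]
— Period 3 —
Births: 1353 × 0.179 = 242
15–29: 710 × 0.945 = 671
30–44: 1353 × 0.951 = 1287
45+: 3775 × 0.921 + 13228 × 0.301 = 3477 + 3982 = 7459
End of period: [242, 671, 1287, 7459]
Dependents (band 0–14 + band 45+) = 242 + 7459 = 7701; working-age = 1958; ratio = 7701/1958 × 100 = 393.3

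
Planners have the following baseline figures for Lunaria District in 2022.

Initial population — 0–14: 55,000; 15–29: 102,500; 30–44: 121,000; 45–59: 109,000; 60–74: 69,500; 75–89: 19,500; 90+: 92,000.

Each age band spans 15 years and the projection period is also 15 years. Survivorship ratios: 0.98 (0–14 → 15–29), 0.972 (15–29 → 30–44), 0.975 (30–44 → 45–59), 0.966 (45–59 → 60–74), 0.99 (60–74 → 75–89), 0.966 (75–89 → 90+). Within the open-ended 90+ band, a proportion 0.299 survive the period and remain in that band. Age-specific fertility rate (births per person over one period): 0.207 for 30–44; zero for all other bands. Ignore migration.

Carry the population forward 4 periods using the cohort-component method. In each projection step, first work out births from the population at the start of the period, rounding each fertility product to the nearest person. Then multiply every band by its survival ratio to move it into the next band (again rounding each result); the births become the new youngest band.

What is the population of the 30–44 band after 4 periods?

— Period 1 —
Births: 121000 × 0.207 = 25047
15–29: 55000 × 0.98 = 53900
30–44: 102500 × 0.972 = 99630
45–59: 121000 × 0.975 = 117975
60–74: 109000 × 0.966 = 105294
75–89: 69500 × 0.99 = 68805
90+: 19500 × 0.966 + 92000 × 0.299 = 18837 + 27508 = 46345
End of period: [25047, 53900, 99630, 117975, 105294, 68805, 46345]
— Period 2 —
Births: 99630 × 0.207 = 20623
15–29: 25047 × 0.98 = 24546
30–44: 53900 × 0.972 = 52391
45–59: 99630 × 0.975 = 97139
60–74: 117975 × 0.966 = 113964
75–89: 105294 × 0.99 = 104241
90+: 68805 × 0.966 + 46345 × 0.299 = 66466 + 13857 = 80323
End of period: [20623, 24546, 52391, 97139, 113964, 104241, 80323]
— Period 3 —
Births: 52391 × 0.207 = 10845
15–29: 20623 × 0.98 = 20211
30–44: 24546 × 0.972 = 23859
45–59: 52391 × 0.975 = 51081
60–74: 97139 × 0.966 = 93836
75–89: 113964 × 0.99 = 112824
90+: 104241 × 0.966 + 80323 × 0.299 = 100697 + 24017 = 124714
End of period: [10845, 20211, 23859, 51081, 93836, 112824, 124714]
— Period 4 —
Births: 23859 × 0.207 = 4939
15–29: 10845 × 0.98 = 10628
30–44: 20211 × 0.972 = 19645
45–59: 23859 × 0.975 = 23263
60–74: 51081 × 0.966 = 49344
75–89: 93836 × 0.99 = 92898
90+: 112824 × 0.966 + 124714 × 0.299 = 108988 + 37289 = 146277
End of period: [4939, 10628, 19645, 23263, 49344, 92898, 146277]

19645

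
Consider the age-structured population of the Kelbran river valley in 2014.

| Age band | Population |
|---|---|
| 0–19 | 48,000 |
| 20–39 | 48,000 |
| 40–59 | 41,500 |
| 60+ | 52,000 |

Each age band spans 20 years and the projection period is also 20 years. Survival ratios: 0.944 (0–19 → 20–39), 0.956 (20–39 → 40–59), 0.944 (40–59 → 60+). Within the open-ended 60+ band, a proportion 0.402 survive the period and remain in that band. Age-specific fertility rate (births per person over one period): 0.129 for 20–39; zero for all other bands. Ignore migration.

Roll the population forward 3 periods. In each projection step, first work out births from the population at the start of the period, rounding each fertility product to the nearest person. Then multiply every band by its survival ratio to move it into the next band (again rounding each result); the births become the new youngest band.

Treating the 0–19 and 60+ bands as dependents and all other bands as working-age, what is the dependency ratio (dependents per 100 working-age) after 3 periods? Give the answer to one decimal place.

619.2

Period 1:
Births: 48000 * 0.129 = 6192
20–39: 48000 * 0.944 = 45312
40–59: 48000 * 0.956 = 45888
60+: 41500 * 0.944 + 52000 * 0.402 = 39176 + 20904 = 60080
→ [6192, 45312, 45888, 60080]
Period 2:
Births: 45312 * 0.129 = 5845
20–39: 6192 * 0.944 = 5845
40–59: 45312 * 0.956 = 43318
60+: 45888 * 0.944 + 60080 * 0.402 = 43318 + 24152 = 67470
→ [5845, 5845, 43318, 67470]
Period 3:
Births: 5845 * 0.129 = 754
20–39: 5845 * 0.944 = 5518
40–59: 5845 * 0.956 = 5588
60+: 43318 * 0.944 + 67470 * 0.402 = 40892 + 27123 = 68015
→ [754, 5518, 5588, 68015]
Dependents (band 0–19 + band 60+) = 754 + 68015 = 68769; working-age = 11106; ratio = 68769/11106 × 100 = 619.2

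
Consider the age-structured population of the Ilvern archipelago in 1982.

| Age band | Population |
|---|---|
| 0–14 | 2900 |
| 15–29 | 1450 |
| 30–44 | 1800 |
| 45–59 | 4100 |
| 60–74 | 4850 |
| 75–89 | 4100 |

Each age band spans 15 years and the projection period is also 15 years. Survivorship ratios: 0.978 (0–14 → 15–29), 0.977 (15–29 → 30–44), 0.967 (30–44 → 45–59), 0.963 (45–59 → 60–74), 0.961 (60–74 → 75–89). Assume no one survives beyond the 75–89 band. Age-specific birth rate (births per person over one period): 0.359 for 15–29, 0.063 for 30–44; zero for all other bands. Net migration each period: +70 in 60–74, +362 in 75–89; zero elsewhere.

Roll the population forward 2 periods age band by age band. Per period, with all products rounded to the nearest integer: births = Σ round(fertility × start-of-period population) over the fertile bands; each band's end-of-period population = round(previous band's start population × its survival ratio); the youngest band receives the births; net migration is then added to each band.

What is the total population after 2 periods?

[period 1]
Births: 1450 × 0.359 = 521 ; 1800 × 0.063 = 113 → 634
15–29: 2900 × 0.978 = 2836
30–44: 1450 × 0.977 = 1417
45–59: 1800 × 0.967 = 1741
60–74: 4100 × 0.963 = 3948
75–89: 4850 × 0.961 = 4661
Net migration: 60–74 + 70 → 4018; 75–89 + 362 → 5023
Giving 634 / 2836 / 1417 / 1741 / 4018 / 5023.
[period 2]
Births: 2836 × 0.359 = 1018 ; 1417 × 0.063 = 89 → 1107
15–29: 634 × 0.978 = 620
30–44: 2836 × 0.977 = 2771
45–59: 1417 × 0.967 = 1370
60–74: 1741 × 0.963 = 1677
75–89: 4018 × 0.961 = 3861
Net migration: 60–74 + 70 → 1747; 75–89 + 362 → 4223
Giving 1107 / 620 / 2771 / 1370 / 1747 / 4223.
Total after period 2: 1107 + 620 + 2771 + 1370 + 1747 + 4223 = 11838

11838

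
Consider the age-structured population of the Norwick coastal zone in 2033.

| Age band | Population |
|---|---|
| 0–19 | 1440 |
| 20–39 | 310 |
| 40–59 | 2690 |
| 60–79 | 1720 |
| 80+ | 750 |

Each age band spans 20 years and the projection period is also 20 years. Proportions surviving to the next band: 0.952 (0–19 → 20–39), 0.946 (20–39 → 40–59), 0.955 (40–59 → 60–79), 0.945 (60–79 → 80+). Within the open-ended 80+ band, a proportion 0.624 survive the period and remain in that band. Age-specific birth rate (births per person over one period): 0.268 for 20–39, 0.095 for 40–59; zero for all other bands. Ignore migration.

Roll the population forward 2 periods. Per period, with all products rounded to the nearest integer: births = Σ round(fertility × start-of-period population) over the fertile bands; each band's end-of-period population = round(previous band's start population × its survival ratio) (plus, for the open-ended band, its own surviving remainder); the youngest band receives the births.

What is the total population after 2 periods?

6029

[period 1]
Births: 310 × 0.268 = 83 ; 2690 × 0.095 = 256 → total 339
20–39: 1440 × 0.952 = 1371
40–59: 310 × 0.946 = 293
60–79: 2690 × 0.955 = 2569
80+: 1720 × 0.945 + 750 × 0.624 = 1625 + 468 = 2093
Population now: 0–19=339, 20–39=1371, 40–59=293, 60–79=2569, 80+=2093
[period 2]
Births: 1371 × 0.268 = 367 ; 293 × 0.095 = 28 → total 395
20–39: 339 × 0.952 = 323
40–59: 1371 × 0.946 = 1297
60–79: 293 × 0.955 = 280
80+: 2569 × 0.945 + 2093 × 0.624 = 2428 + 1306 = 3734
Population now: 0–19=395, 20–39=323, 40–59=1297, 60–79=280, 80+=3734
Total after period 2: 395 + 323 + 1297 + 280 + 3734 = 6029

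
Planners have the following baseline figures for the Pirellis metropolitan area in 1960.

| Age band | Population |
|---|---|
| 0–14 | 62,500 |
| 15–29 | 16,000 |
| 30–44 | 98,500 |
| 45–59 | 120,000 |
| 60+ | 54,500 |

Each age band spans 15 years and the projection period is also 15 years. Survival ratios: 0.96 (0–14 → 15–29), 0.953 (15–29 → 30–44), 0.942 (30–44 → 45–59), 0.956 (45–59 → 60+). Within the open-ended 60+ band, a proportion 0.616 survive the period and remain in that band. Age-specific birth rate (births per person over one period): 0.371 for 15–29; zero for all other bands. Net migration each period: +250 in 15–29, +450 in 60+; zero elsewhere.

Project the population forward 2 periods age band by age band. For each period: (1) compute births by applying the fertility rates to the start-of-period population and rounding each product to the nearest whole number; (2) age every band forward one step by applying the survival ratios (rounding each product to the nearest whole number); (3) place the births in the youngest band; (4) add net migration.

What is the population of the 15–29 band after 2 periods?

5949

Period 1:
Births: 16000 * 0.371 = 5936
15–29: 62500 * 0.96 = 60000
30–44: 16000 * 0.953 = 15248
45–59: 98500 * 0.942 = 92787
60+: 120000 * 0.956 + 54500 * 0.616 = 114720 + 33572 = 148292
Net migration: 15–29 + 250 → 60250; 60+ + 450 → 148742
End of period: [5936, 60250, 15248, 92787, 148742]
Period 2:
Births: 60250 * 0.371 = 22353
15–29: 5936 * 0.96 = 5699
30–44: 60250 * 0.953 = 57418
45–59: 15248 * 0.942 = 14364
60+: 92787 * 0.956 + 148742 * 0.616 = 88704 + 91625 = 180329
Net migration: 15–29 + 250 → 5949; 60+ + 450 → 180779
End of period: [22353, 5949, 57418, 14364, 180779]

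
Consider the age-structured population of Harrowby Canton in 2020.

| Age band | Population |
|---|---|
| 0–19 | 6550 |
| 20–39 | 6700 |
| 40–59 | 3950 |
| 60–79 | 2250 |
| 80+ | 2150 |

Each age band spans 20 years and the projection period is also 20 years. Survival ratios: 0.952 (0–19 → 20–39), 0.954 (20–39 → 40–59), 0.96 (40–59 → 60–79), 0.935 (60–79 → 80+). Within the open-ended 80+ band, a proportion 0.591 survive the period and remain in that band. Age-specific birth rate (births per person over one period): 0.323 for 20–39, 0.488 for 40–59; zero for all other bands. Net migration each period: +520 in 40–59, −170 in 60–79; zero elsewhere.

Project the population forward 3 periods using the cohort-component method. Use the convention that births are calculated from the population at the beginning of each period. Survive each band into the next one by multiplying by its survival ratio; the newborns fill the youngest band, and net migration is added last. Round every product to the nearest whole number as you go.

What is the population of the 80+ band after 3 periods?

— Period 1 —
Births: 6700 * 0.323 = 2164, 3950 * 0.488 = 1928 ⇒ total 4092
20–39: 6550 * 0.952 = 6236
40–59: 6700 * 0.954 = 6392
60–79: 3950 * 0.96 = 3792
80+: 2250 * 0.935 + 2150 * 0.591 = 2104 + 1271 = 3375
Net migration: 40–59 + 520 → 6912; 60–79 − 170 → 3622
Population now: 0–19=4092, 20–39=6236, 40–59=6912, 60–79=3622, 80+=3375
— Period 2 —
Births: 6236 * 0.323 = 2014, 6912 * 0.488 = 3373 ⇒ total 5387
20–39: 4092 * 0.952 = 3896
40–59: 6236 * 0.954 = 5949
60–79: 6912 * 0.96 = 6636
80+: 3622 * 0.935 + 3375 * 0.591 = 3387 + 1995 = 5382
Net migration: 40–59 + 520 → 6469; 60–79 − 170 → 6466
Population now: 0–19=5387, 20–39=3896, 40–59=6469, 60–79=6466, 80+=5382
— Period 3 —
Births: 3896 * 0.323 = 1258, 6469 * 0.488 = 3157 ⇒ total 4415
20–39: 5387 * 0.952 = 5128
40–59: 3896 * 0.954 = 3717
60–79: 6469 * 0.96 = 6210
80+: 6466 * 0.935 + 5382 * 0.591 = 6046 + 3181 = 9227
Net migration: 40–59 + 520 → 4237; 60–79 − 170 → 6040
Population now: 0–19=4415, 20–39=5128, 40–59=4237, 60–79=6040, 80+=9227

9227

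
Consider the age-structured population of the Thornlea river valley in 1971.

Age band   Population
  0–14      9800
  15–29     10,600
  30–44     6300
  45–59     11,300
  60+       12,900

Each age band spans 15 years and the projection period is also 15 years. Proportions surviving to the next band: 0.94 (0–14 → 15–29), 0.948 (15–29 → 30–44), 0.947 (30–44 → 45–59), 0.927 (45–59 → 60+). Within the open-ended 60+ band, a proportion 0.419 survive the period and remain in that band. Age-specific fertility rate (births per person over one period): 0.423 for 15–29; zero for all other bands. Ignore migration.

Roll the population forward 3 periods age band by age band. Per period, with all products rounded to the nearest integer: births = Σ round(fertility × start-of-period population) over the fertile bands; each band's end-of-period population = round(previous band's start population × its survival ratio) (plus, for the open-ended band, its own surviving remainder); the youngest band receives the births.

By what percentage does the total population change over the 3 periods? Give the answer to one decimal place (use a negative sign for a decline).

After projecting period 1:
Births: 10600 × 0.423 = 4484
15–29: 9800 × 0.94 = 9212
30–44: 10600 × 0.948 = 10049
45–59: 6300 × 0.947 = 5966
60+: 11300 × 0.927 + 12900 × 0.419 = 10475 + 5405 = 15880
→ [4484, 9212, 10049, 5966, 15880]
After projecting period 2:
Births: 9212 × 0.423 = 3897
15–29: 4484 × 0.94 = 4215
30–44: 9212 × 0.948 = 8733
45–59: 10049 × 0.947 = 9516
60+: 5966 × 0.927 + 15880 × 0.419 = 5530 + 6654 = 12184
→ [3897, 4215, 8733, 9516, 12184]
After projecting period 3:
Births: 4215 × 0.423 = 1783
15–29: 3897 × 0.94 = 3663
30–44: 4215 × 0.948 = 3996
45–59: 8733 × 0.947 = 8270
60+: 9516 × 0.927 + 12184 × 0.419 = 8821 + 5105 = 13926
→ [1783, 3663, 3996, 8270, 13926]
Total: 50900 → 31638; change = -19262; percentage change = -37.8%

-37.8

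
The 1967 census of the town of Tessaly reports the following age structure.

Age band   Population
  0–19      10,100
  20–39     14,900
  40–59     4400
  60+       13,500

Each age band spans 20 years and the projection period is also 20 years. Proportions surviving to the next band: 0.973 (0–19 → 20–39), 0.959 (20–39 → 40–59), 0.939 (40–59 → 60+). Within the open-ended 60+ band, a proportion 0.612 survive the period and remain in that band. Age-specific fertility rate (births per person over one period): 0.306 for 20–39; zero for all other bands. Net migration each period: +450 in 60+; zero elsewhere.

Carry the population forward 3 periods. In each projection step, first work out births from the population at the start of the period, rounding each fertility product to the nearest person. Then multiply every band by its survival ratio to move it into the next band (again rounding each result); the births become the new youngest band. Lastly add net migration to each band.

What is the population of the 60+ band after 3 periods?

22597

After projecting period 1:
Births: 14900 * 0.306 = 4559
20–39: 10100 * 0.973 = 9827
40–59: 14900 * 0.959 = 14289
60+: 4400 * 0.939 + 13500 * 0.612 = 4132 + 8262 = 12394
Net migration: 60+ + 450 → 12844
Giving 4559 / 9827 / 14289 / 12844.
After projecting period 2:
Births: 9827 * 0.306 = 3007
20–39: 4559 * 0.973 = 4436
40–59: 9827 * 0.959 = 9424
60+: 14289 * 0.939 + 12844 * 0.612 = 13417 + 7861 = 21278
Net migration: 60+ + 450 → 21728
Giving 3007 / 4436 / 9424 / 21728.
After projecting period 3:
Births: 4436 * 0.306 = 1357
20–39: 3007 * 0.973 = 2926
40–59: 4436 * 0.959 = 4254
60+: 9424 * 0.939 + 21728 * 0.612 = 8849 + 13298 = 22147
Net migration: 60+ + 450 → 22597
Giving 1357 / 2926 / 4254 / 22597.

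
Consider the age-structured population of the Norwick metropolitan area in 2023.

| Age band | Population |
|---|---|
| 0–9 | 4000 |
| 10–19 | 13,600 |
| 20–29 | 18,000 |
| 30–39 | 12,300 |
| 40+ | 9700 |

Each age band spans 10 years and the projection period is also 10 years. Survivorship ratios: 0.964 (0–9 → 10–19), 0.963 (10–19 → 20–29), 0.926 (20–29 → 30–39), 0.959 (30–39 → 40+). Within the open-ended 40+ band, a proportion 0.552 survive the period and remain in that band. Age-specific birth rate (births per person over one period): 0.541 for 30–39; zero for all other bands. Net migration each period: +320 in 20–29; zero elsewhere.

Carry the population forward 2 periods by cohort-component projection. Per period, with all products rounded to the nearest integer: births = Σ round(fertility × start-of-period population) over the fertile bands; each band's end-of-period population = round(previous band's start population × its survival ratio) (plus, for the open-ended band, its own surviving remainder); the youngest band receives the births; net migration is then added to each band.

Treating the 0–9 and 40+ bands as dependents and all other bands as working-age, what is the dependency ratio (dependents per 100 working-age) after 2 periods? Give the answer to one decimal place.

150.7

[period 1]
Births: 12300 × 0.541 = 6654
10–19: 4000 × 0.964 = 3856
20–29: 13600 × 0.963 = 13097
30–39: 18000 × 0.926 = 16668
40+: 12300 × 0.959 + 9700 × 0.552 = 11796 + 5354 = 17150
Net migration: 20–29 + 320 → 13417
→ [6654, 3856, 13417, 16668, 17150]
[period 2]
Births: 16668 × 0.541 = 9017
10–19: 6654 × 0.964 = 6414
20–29: 3856 × 0.963 = 3713
30–39: 13417 × 0.926 = 12424
40+: 16668 × 0.959 + 17150 × 0.552 = 15985 + 9467 = 25452
Net migration: 20–29 + 320 → 4033
→ [9017, 6414, 4033, 12424, 25452]
Dependents (band 0–9 + band 40+) = 9017 + 25452 = 34469; working-age = 22871; ratio = 34469/22871 × 100 = 150.7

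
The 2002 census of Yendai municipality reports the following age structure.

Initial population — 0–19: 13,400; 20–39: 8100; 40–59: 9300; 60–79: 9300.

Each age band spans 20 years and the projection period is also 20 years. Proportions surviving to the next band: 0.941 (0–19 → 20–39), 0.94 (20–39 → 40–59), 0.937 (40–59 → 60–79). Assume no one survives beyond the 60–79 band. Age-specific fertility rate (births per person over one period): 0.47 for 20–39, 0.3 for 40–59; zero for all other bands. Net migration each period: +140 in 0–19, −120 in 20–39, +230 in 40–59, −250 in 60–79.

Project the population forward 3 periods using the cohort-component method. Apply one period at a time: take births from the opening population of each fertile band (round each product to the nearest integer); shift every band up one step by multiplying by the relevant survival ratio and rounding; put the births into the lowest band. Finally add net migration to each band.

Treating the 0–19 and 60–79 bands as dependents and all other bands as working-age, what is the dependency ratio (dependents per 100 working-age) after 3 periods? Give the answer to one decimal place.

— Period 1 —
Births: 8100 × 0.47 = 3807, 9300 × 0.3 = 2790 — total 6597
20–39: 13400 × 0.941 = 12609
40–59: 8100 × 0.94 = 7614
60–79: 9300 × 0.937 = 8714
Net migration: 0–19 + 140 → 6737; 20–39 − 120 → 12489; 40–59 + 230 → 7844; 60–79 − 250 → 8464
Giving 6737 / 12489 / 7844 / 8464.
— Period 2 —
Births: 12489 × 0.47 = 5870, 7844 × 0.3 = 2353 — total 8223
20–39: 6737 × 0.941 = 6340
40–59: 12489 × 0.94 = 11740
60–79: 7844 × 0.937 = 7350
Net migration: 0–19 + 140 → 8363; 20–39 − 120 → 6220; 40–59 + 230 → 11970; 60–79 − 250 → 7100
Giving 8363 / 6220 / 11970 / 7100.
— Period 3 —
Births: 6220 × 0.47 = 2923, 11970 × 0.3 = 3591 — total 6514
20–39: 8363 × 0.941 = 7870
40–59: 6220 × 0.94 = 5847
60–79: 11970 × 0.937 = 11216
Net migration: 0–19 + 140 → 6654; 20–39 − 120 → 7750; 40–59 + 230 → 6077; 60–79 − 250 → 10966
Giving 6654 / 7750 / 6077 / 10966.
Dependents (band 0–19 + band 60–79) = 6654 + 10966 = 17620; working-age = 13827; ratio = 17620/13827 × 100 = 127.4

127.4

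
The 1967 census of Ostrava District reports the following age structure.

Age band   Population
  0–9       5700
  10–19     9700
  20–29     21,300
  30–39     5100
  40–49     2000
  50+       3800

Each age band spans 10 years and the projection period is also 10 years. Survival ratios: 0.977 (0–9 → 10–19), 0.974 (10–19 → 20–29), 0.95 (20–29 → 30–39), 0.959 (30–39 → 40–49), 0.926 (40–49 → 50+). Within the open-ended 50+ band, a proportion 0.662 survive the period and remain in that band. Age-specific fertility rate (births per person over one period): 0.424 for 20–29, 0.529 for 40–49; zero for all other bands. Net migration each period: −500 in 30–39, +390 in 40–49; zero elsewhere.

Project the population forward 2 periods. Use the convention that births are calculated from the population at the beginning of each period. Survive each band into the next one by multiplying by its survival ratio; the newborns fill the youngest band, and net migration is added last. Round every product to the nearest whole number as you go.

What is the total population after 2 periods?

Let band 1 be 0–9 through band 6 = 50+.
Period 1:
Births: 21300 * 0.424 = 9031 ; 2000 * 0.529 = 1058 — total 10089
Band 2: 5700 * 0.977 = 5569
Band 3: 9700 * 0.974 = 9448
Band 4: 21300 * 0.95 = 20235
Band 5: 5100 * 0.959 = 4891
Band 6: 2000 * 0.926 + 3800 * 0.662 = 1852 + 2516 = 4368
Net migration: Band 4 − 500 → 19735; Band 5 + 390 → 5281
→ [10089, 5569, 9448, 19735, 5281, 4368]
Period 2:
Births: 9448 * 0.424 = 4006 ; 5281 * 0.529 = 2794 — total 6800
Band 2: 10089 * 0.977 = 9857
Band 3: 5569 * 0.974 = 5424
Band 4: 9448 * 0.95 = 8976
Band 5: 19735 * 0.959 = 18926
Band 6: 5281 * 0.926 + 4368 * 0.662 = 4890 + 2892 = 7782
Net migration: Band 4 − 500 → 8476; Band 5 + 390 → 19316
→ [6800, 9857, 5424, 8476, 19316, 7782]
Total after period 2: 6800 + 9857 + 5424 + 8476 + 19316 + 7782 = 57655

57655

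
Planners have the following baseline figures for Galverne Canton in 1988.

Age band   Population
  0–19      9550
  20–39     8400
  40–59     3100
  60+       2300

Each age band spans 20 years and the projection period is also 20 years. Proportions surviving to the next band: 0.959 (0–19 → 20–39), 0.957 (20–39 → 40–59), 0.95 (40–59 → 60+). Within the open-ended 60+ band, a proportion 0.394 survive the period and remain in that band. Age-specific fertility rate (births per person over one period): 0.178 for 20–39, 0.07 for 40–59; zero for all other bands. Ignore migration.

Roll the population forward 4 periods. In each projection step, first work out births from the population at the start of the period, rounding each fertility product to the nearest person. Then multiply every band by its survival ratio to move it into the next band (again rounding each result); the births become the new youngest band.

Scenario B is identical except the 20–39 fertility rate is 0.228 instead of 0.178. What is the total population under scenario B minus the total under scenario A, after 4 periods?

Period 1:
Births: 8400 × 0.178 = 1495, 3100 × 0.07 = 217 → total 1712
20–39: 9550 × 0.959 = 9158
40–59: 8400 × 0.957 = 8039
60+: 3100 × 0.95 + 2300 × 0.394 = 2945 + 906 = 3851
→ [1712, 9158, 8039, 3851]
Period 2:
Births: 9158 × 0.178 = 1630, 8039 × 0.07 = 563 → total 2193
20–39: 1712 × 0.959 = 1642
40–59: 9158 × 0.957 = 8764
60+: 8039 × 0.95 + 3851 × 0.394 = 7637 + 1517 = 9154
→ [2193, 1642, 8764, 9154]
Period 3:
Births: 1642 × 0.178 = 292, 8764 × 0.07 = 613 → total 905
20–39: 2193 × 0.959 = 2103
40–59: 1642 × 0.957 = 1571
60+: 8764 × 0.95 + 9154 × 0.394 = 8326 + 3607 = 11933
→ [905, 2103, 1571, 11933]
Period 4:
Births: 2103 × 0.178 = 374, 1571 × 0.07 = 110 → total 484
20–39: 905 × 0.959 = 868
40–59: 2103 × 0.957 = 2013
60+: 1571 × 0.95 + 11933 × 0.394 = 1492 + 4702 = 6194
→ [484, 868, 2013, 6194]
Scenario A total after 4 periods: 9559
Scenario B projection —
Period 1:
Births: 8400 × 0.228 = 1915, 3100 × 0.07 = 217 → total 2132
20–39: 9550 × 0.959 = 9158
40–59: 8400 × 0.957 = 8039
60+: 3100 × 0.95 + 2300 × 0.394 = 2945 + 906 = 3851
→ [2132, 9158, 8039, 3851]
Period 2:
Births: 9158 × 0.228 = 2088, 8039 × 0.07 = 563 → total 2651
20–39: 2132 × 0.959 = 2045
40–59: 9158 × 0.957 = 8764
60+: 8039 × 0.95 + 3851 × 0.394 = 7637 + 1517 = 9154
→ [2651, 2045, 8764, 9154]
Period 3:
Births: 2045 × 0.228 = 466, 8764 × 0.07 = 613 → total 1079
20–39: 2651 × 0.959 = 2542
40–59: 2045 × 0.957 = 1957
60+: 8764 × 0.95 + 9154 × 0.394 = 8326 + 3607 = 11933
→ [1079, 2542, 1957, 11933]
Period 4:
Births: 2542 × 0.228 = 580, 1957 × 0.07 = 137 → total 717
20–39: 1079 × 0.959 = 1035
40–59: 2542 × 0.957 = 2433
60+: 1957 × 0.95 + 11933 × 0.394 = 1859 + 4702 = 6561
→ [717, 1035, 2433, 6561]
Scenario B total after 4 periods: 10746
Difference B − A = 10746 − 9559 = 1187

1187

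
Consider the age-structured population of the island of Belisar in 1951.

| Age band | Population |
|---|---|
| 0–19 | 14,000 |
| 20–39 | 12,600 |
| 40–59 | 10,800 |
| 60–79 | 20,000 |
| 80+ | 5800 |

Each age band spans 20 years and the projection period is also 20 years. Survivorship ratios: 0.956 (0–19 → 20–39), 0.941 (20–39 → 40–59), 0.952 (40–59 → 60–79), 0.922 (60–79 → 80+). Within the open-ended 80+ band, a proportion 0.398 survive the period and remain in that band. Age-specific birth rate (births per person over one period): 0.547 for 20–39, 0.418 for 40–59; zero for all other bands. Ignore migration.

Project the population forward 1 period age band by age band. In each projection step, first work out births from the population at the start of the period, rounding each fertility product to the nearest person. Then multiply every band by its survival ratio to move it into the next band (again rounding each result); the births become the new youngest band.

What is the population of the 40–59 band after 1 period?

(Bands numbered youngest = 1 to oldest = 5.)
Period 1.
Births: 12600 × 0.547 = 6892  |  10800 × 0.418 = 4514 ⇒ total 11406
Band 2: 14000 × 0.956 = 13384
Band 3: 12600 × 0.941 = 11857
Band 4: 10800 × 0.952 = 10282
Band 5: 20000 × 0.922 + 5800 × 0.398 = 18440 + 2308 = 20748
Population now: 0–19=11406, 20–39=13384, 40–59=11857, 60–79=10282, 80+=20748

11857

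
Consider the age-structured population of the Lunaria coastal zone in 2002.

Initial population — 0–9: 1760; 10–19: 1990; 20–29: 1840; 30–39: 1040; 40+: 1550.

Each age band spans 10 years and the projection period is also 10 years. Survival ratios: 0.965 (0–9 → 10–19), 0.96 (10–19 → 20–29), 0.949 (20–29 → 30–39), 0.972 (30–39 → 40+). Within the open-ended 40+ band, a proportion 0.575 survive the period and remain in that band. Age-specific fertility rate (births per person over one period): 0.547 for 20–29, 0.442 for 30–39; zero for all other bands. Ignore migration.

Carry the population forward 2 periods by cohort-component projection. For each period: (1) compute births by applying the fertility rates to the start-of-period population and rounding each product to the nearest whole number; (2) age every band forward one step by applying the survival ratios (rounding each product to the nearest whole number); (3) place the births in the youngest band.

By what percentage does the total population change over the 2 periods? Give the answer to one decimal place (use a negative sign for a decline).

Period 1:
Births: 1840 * 0.547 = 1006 ; 1040 * 0.442 = 460 → total 1466
10–19: 1760 * 0.965 = 1698
20–29: 1990 * 0.96 = 1910
30–39: 1840 * 0.949 = 1746
40+: 1040 * 0.972 + 1550 * 0.575 = 1011 + 891 = 1902
Giving 1466 / 1698 / 1910 / 1746 / 1902.
Period 2:
Births: 1910 * 0.547 = 1045 ; 1746 * 0.442 = 772 → total 1817
10–19: 1466 * 0.965 = 1415
20–29: 1698 * 0.96 = 1630
30–39: 1910 * 0.949 = 1813
40+: 1746 * 0.972 + 1902 * 0.575 = 1697 + 1094 = 2791
Giving 1817 / 1415 / 1630 / 1813 / 2791.
Total: 8180 → 9466; change = 1286; percentage change = 15.7%

15.7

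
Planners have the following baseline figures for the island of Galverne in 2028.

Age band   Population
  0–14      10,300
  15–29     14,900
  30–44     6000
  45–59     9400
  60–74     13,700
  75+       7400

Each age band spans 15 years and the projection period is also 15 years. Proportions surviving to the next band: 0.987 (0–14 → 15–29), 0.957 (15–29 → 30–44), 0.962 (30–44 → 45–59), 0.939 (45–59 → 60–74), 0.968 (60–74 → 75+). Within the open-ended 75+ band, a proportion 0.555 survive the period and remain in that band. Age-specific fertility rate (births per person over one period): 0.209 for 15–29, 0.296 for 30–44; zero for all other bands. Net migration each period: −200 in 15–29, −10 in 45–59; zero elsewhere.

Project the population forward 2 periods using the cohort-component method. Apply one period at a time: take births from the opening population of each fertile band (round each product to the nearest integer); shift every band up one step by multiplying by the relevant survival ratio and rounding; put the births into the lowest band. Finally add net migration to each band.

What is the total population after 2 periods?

57770

Call the groups 1 to 6, youngest first.
After projecting period 1:
Births: 14900 * 0.209 = 3114 ; 6000 * 0.296 = 1776 — total 4890
Group 2: 10300 * 0.987 = 10166
Group 3: 14900 * 0.957 = 14259
Group 4: 6000 * 0.962 = 5772
Group 5: 9400 * 0.939 = 8827
Group 6: 13700 * 0.968 + 7400 * 0.555 = 13262 + 4107 = 17369
Net migration: Group 2 − 200 → 9966; Group 4 − 10 → 5762
Population now: 0–14=4890, 15–29=9966, 30–44=14259, 45–59=5762, 60–74=8827, 75+=17369
After projecting period 2:
Births: 9966 * 0.209 = 2083 ; 14259 * 0.296 = 4221 — total 6304
Group 2: 4890 * 0.987 = 4826
Group 3: 9966 * 0.957 = 9537
Group 4: 14259 * 0.962 = 13717
Group 5: 5762 * 0.939 = 5411
Group 6: 8827 * 0.968 + 17369 * 0.555 = 8545 + 9640 = 18185
Net migration: Group 2 − 200 → 4626; Group 4 − 10 → 13707
Population now: 0–14=6304, 15–29=4626, 30–44=9537, 45–59=13707, 60–74=5411, 75+=18185
Total after period 2: 6304 + 4626 + 9537 + 13707 + 5411 + 18185 = 57770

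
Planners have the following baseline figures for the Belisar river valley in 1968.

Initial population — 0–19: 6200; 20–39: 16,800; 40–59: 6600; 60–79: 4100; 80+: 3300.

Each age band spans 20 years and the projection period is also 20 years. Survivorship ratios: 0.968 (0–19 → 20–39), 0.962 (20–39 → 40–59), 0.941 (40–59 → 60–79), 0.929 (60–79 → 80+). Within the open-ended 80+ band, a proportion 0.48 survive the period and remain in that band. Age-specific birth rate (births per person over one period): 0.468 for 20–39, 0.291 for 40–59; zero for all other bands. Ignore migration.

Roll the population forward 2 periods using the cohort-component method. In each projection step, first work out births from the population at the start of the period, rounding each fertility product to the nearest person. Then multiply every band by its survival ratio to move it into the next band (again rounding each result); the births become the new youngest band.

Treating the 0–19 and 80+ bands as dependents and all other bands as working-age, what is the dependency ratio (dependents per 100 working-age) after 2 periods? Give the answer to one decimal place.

52.1

After projecting period 1:
Births: 16800 × 0.468 = 7862, 6600 × 0.291 = 1921 → total 9783
20–39: 6200 × 0.968 = 6002
40–59: 16800 × 0.962 = 16162
60–79: 6600 × 0.941 = 6211
80+: 4100 × 0.929 + 3300 × 0.48 = 3809 + 1584 = 5393
Giving 9783 / 6002 / 16162 / 6211 / 5393.
After projecting period 2:
Births: 6002 × 0.468 = 2809, 16162 × 0.291 = 4703 → total 7512
20–39: 9783 × 0.968 = 9470
40–59: 6002 × 0.962 = 5774
60–79: 16162 × 0.941 = 15208
80+: 6211 × 0.929 + 5393 × 0.48 = 5770 + 2589 = 8359
Giving 7512 / 9470 / 5774 / 15208 / 8359.
Dependents (band 0–19 + band 80+) = 7512 + 8359 = 15871; working-age = 30452; ratio = 15871/30452 × 100 = 52.1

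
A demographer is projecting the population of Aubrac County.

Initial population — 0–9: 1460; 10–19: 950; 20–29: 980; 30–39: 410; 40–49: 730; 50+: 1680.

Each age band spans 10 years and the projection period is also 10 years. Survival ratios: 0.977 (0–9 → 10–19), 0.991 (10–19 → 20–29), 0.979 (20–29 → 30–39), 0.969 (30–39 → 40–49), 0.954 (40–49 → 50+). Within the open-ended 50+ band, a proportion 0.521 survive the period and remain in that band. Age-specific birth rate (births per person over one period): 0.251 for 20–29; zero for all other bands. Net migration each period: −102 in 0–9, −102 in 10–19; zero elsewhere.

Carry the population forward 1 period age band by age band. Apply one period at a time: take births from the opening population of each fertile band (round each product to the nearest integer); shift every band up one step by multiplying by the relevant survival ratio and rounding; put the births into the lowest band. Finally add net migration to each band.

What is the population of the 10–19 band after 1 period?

1324

Call the bands 1 to 6, youngest first.
Period 1.
Births: 980 × 0.251 = 246
Band 2: 1460 × 0.977 = 1426
Band 3: 950 × 0.991 = 941
Band 4: 980 × 0.979 = 959
Band 5: 410 × 0.969 = 397
Band 6: 730 × 0.954 + 1680 × 0.521 = 696 + 875 = 1571
Net migration: Band 1 − 102 → 144; Band 2 − 102 → 1324
Giving 144 / 1324 / 941 / 959 / 397 / 1571.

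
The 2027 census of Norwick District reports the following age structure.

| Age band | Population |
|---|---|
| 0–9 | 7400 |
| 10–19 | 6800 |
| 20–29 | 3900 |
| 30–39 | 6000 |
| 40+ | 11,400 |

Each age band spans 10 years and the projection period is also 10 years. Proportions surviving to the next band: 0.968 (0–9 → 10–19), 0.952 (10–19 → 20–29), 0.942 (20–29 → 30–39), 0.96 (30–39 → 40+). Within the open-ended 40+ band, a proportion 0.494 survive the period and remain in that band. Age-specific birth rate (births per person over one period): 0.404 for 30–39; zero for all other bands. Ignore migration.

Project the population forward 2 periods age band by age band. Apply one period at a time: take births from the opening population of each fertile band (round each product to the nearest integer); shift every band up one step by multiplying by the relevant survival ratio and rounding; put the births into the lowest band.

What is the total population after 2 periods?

Numbering the bands 1..5 from youngest to oldest:
Period 1.
Births: 6000 * 0.404 = 2424
Band 2: 7400 * 0.968 = 7163
Band 3: 6800 * 0.952 = 6474
Band 4: 3900 * 0.942 = 3674
Band 5: 6000 * 0.96 + 11400 * 0.494 = 5760 + 5632 = 11392
Giving 2424 / 7163 / 6474 / 3674 / 11392.
Period 2.
Births: 3674 * 0.404 = 1484
Band 2: 2424 * 0.968 = 2346
Band 3: 7163 * 0.952 = 6819
Band 4: 6474 * 0.942 = 6099
Band 5: 3674 * 0.96 + 11392 * 0.494 = 3527 + 5628 = 9155
Giving 1484 / 2346 / 6819 / 6099 / 9155.
Total after period 2: 1484 + 2346 + 6819 + 6099 + 9155 = 25903

25903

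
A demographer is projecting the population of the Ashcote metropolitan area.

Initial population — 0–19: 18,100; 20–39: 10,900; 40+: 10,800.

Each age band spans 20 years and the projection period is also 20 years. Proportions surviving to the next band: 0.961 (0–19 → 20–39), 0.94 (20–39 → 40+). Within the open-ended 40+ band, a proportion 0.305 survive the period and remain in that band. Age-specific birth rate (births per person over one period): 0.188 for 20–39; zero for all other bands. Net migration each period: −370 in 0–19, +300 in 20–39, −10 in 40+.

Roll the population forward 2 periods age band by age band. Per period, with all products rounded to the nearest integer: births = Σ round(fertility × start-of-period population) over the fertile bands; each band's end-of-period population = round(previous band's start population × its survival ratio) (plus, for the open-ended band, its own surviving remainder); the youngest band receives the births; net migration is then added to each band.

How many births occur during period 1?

2049

Period 1:
Births: 10900 × 0.188 = 2049
20–39: 18100 × 0.961 = 17394
40+: 10900 × 0.94 + 10800 × 0.305 = 10246 + 3294 = 13540
Net migration: 0–19 − 370 → 1679; 20–39 + 300 → 17694; 40+ − 10 → 13530
End of period: [1679, 17694, 13530]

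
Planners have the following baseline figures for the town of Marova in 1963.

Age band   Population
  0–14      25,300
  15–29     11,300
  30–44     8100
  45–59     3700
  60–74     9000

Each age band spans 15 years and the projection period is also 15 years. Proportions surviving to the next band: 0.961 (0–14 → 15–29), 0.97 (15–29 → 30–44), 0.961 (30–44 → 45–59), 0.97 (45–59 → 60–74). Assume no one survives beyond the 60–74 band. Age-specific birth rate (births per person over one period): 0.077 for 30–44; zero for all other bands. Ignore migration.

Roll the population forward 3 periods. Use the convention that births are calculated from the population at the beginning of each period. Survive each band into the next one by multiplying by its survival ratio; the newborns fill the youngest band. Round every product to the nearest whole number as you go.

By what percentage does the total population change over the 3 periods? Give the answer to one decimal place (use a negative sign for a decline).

-37.1

Let band 1 be 0–14 through band 5 = 60–74.
Period 1:
Births: 8100 × 0.077 = 624
Band 2: 25300 × 0.961 = 24313
Band 3: 11300 × 0.97 = 10961
Band 4: 8100 × 0.961 = 7784
Band 5: 3700 × 0.97 = 3589
→ [624, 24313, 10961, 7784, 3589]
Period 2:
Births: 10961 × 0.077 = 844
Band 2: 624 × 0.961 = 600
Band 3: 24313 × 0.97 = 23584
Band 4: 10961 × 0.961 = 10534
Band 5: 7784 × 0.97 = 7550
→ [844, 600, 23584, 10534, 7550]
Period 3:
Births: 23584 × 0.077 = 1816
Band 2: 844 × 0.961 = 811
Band 3: 600 × 0.97 = 582
Band 4: 23584 × 0.961 = 22664
Band 5: 10534 × 0.97 = 10218
→ [1816, 811, 582, 22664, 10218]
Total: 57400 → 36091; change = -21309; percentage change = -37.1%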